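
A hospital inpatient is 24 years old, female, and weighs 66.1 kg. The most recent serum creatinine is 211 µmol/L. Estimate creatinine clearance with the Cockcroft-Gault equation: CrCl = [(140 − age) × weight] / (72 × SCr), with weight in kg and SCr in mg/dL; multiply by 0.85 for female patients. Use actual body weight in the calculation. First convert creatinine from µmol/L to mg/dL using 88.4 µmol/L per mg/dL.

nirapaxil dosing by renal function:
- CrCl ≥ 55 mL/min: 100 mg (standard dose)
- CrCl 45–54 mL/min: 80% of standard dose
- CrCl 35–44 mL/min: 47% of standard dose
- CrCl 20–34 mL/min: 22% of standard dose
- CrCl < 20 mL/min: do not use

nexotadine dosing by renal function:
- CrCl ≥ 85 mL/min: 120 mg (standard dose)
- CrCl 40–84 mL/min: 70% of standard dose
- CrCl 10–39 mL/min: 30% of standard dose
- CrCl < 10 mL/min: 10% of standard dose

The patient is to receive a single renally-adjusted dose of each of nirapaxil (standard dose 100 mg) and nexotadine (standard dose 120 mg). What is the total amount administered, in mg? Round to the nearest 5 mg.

SCr = 211 / 88.4 = 2.387 mg/dL
CrCl = (140 − 24) × 66.1 / (72 × 2.387) × 0.85 = 7667.6 / 171.86 × 0.85 ≈ 37.9 mL/min
CrCl ≈ 38 mL/min.
nirapaxil: 35–44 mL/min → 47% of 100 mg = 47 mg.
nexotadine: 10–39 mL/min → 30% of 120 mg = 36 mg.
Total = 47 + 36 = 83 mg.

85 mg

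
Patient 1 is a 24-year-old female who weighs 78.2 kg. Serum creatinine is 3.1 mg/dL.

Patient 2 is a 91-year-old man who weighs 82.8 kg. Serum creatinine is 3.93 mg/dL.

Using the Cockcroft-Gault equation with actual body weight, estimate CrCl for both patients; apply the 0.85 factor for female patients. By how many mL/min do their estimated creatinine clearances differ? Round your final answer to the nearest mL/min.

20 mL/min

Patient 1: CrCl = (140 − 24) × 78.2 / (72 × 3.1) × 0.85 = 9071.2 / 223.20 × 0.85 ≈ 34.5 mL/min
Patient 2: CrCl = (140 − 91) × 82.8 / (72 × 3.93) = 4057.2 / 282.96 ≈ 14.3 mL/min
|34.5 − 14.3| = 20.2 mL/min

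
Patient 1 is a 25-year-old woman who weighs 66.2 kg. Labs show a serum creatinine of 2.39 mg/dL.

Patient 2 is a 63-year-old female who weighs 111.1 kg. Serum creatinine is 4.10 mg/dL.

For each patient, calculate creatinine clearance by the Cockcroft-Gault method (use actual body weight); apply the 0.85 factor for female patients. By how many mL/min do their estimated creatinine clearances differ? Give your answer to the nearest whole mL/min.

13 mL/min

Patient 1: CrCl = (140 − 25) × 66.2 / (72 × 2.39) × 0.85 = 7613.0 / 172.08 × 0.85 ≈ 37.6 mL/min
Patient 2: CrCl = (140 − 63) × 111.1 / (72 × 4.1) × 0.85 = 8554.7 / 295.20 × 0.85 ≈ 24.6 mL/min
|37.6 − 24.6| = 13.0 mL/min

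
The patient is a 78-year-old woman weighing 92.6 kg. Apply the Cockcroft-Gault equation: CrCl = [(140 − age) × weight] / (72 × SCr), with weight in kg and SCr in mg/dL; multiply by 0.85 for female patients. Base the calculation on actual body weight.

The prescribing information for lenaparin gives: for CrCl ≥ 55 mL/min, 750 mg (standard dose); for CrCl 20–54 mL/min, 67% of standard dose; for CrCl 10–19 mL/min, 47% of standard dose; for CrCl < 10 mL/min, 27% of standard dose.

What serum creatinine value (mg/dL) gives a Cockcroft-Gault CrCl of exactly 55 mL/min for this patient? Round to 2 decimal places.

1.23 mg/dL

Standard dose requires CrCl ≥ 55 mL/min.
Set (140 − 78) × 92.6 × 0.85 / (72 × SCr) = 55
SCr = (140 − 78) × 92.6 × 0.85 / (72 × 55) = 1.232 mg/dL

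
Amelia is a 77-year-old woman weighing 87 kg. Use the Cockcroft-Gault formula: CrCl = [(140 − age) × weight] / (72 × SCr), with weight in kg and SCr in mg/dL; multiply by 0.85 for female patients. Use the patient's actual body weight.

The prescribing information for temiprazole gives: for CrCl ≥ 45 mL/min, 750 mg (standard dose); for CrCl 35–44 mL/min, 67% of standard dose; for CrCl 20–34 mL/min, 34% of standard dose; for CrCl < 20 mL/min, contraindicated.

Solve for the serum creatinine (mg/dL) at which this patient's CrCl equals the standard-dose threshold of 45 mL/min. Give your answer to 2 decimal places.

Standard dose requires CrCl ≥ 45 mL/min.
Set (140 − 77) × 87 × 0.85 / (72 × SCr) = 45
SCr = (140 − 77) × 87 × 0.85 / (72 × 45) = 1.438 mg/dL

1.44 mg/dL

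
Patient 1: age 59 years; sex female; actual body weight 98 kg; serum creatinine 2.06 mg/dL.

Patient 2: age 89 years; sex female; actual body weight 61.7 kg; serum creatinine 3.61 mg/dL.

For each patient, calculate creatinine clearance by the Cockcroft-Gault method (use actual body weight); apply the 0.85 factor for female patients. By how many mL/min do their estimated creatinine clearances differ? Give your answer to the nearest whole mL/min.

35 mL/min

Patient 1: CrCl = (140 − 59) × 98 / (72 × 2.06) × 0.85 = 7938.0 / 148.32 × 0.85 ≈ 45.5 mL/min
Patient 2: CrCl = (140 − 89) × 61.7 / (72 × 3.61) × 0.85 = 3146.7 / 259.92 × 0.85 ≈ 10.3 mL/min
|45.5 − 10.3| = 35.2 mL/min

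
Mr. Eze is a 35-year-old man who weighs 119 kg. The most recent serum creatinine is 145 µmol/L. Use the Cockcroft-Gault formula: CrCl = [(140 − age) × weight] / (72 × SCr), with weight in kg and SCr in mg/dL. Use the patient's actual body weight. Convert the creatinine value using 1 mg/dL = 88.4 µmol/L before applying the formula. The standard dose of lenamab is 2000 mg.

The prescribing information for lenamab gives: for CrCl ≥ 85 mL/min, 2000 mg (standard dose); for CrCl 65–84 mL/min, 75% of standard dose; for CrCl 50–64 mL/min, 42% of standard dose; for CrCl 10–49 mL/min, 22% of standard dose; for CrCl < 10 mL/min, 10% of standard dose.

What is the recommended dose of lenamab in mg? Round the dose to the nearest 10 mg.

2000 mg

SCr = 145 / 88.4 = 1.64 mg/dL
CrCl = (140 − 35) × 119 / (72 × 1.64) = 12495.0 / 118.08 ≈ 105.8 mL/min
CrCl ≈ 106 mL/min → bracket ≥ 85 mL/min.
100% of 2000 mg = 2000 mg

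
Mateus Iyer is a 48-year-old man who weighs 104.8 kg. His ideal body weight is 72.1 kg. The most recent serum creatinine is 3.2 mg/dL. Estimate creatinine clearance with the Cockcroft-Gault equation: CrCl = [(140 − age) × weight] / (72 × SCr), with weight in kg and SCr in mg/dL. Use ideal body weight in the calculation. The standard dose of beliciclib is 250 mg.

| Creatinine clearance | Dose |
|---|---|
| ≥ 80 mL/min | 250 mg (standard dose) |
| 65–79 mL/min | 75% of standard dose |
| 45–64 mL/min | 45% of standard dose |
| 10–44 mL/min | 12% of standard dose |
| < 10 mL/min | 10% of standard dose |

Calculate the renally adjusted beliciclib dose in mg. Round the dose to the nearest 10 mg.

CrCl = (140 − 48) × 72.1 / (72 × 3.2) = 6633.2 / 230.40 ≈ 28.8 mL/min
CrCl ≈ 29 mL/min → bracket 10–44 mL/min.
12% of 250 mg = 30 mg

30 mg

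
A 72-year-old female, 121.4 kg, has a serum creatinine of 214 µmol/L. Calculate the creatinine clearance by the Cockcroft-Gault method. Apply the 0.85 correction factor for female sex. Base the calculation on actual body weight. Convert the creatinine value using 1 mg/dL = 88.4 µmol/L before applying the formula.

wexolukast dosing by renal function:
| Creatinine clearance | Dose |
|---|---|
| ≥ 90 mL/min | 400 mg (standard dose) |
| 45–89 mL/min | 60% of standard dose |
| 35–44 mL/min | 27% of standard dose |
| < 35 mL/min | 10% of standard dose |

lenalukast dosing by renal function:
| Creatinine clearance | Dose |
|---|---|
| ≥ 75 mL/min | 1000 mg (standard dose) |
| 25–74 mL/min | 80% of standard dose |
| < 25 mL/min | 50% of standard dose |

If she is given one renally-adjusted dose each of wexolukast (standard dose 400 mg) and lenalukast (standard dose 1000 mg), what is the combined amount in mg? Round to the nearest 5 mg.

910 mg

SCr = 214 / 88.4 = 2.421 mg/dL
CrCl = (140 − 72) × 121.4 / (72 × 2.421) × 0.85 = 8255.2 / 174.31 × 0.85 ≈ 40.3 mL/min
CrCl ≈ 40 mL/min.
wexolukast: 35–44 mL/min → 27% of 400 mg = 108 mg.
lenalukast: 25–74 mL/min → 80% of 1000 mg = 800 mg.
Total = 108 + 800 = 908 mg.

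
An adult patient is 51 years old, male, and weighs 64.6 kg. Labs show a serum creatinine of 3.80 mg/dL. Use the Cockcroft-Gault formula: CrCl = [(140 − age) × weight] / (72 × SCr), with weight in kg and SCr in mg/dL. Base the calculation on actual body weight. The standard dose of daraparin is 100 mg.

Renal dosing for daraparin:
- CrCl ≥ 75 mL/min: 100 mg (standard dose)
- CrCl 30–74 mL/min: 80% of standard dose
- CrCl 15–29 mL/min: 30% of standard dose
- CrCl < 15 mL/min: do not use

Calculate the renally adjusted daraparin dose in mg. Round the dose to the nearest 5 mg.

30 mg

CrCl = (140 − 51) × 64.6 / (72 × 3.8) = 5749.4 / 273.60 ≈ 21.0 mL/min
CrCl ≈ 21 mL/min → bracket 15–29 mL/min.
30% of 100 mg = 30 mg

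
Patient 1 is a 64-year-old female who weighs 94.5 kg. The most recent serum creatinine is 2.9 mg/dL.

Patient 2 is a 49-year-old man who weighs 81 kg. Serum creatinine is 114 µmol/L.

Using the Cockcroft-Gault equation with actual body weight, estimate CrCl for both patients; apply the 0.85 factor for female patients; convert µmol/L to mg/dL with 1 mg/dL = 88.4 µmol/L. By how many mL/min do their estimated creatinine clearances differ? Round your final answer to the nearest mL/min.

50 mL/min

Patient 1: CrCl = (140 − 64) × 94.5 / (72 × 2.9) × 0.85 = 7182.0 / 208.80 × 0.85 ≈ 29.2 mL/min
Patient 2: SCr = 114 / 88.4 = 1.29 mg/dL
Patient 2: CrCl = (140 − 49) × 81 / (72 × 1.29) = 7371.0 / 92.88 ≈ 79.4 mL/min
|29.2 − 79.4| = 50.2 mL/min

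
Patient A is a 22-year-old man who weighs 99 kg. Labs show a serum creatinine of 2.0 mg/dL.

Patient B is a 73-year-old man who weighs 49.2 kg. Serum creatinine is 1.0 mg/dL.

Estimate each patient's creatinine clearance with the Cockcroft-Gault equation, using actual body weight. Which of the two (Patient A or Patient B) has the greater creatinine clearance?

Patient A

Patient A: CrCl = (140 − 22) × 99 / (72 × 2) = 11682.0 / 144.00 ≈ 81.1 mL/min
Patient B: CrCl = (140 − 73) × 49.2 / (72 × 1) = 3296.4 / 72.00 ≈ 45.8 mL/min
81.1 vs 45.8 mL/min → Patient A is higher.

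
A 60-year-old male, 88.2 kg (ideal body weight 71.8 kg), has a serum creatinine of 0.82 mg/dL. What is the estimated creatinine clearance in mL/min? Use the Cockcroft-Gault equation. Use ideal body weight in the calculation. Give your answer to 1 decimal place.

97.3 mL/min

CrCl = (140 − 60) × 71.8 / (72 × 0.82) = 5744.0 / 59.04 ≈ 97.3 mL/min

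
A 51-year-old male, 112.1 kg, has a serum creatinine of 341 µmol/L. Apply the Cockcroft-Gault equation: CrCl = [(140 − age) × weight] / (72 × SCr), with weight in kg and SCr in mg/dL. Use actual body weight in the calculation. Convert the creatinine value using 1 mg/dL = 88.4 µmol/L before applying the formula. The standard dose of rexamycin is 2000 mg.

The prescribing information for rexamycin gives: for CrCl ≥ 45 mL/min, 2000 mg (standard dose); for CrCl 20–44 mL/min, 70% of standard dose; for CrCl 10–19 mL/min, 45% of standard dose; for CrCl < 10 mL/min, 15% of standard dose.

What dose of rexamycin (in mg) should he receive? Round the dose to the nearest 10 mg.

1400 mg

SCr = 341 / 88.4 = 3.857 mg/dL
CrCl = (140 − 51) × 112.1 / (72 × 3.857) = 9976.9 / 277.70 ≈ 35.9 mL/min
CrCl ≈ 36 mL/min → bracket 20–44 mL/min.
70% of 2000 mg = 1400 mg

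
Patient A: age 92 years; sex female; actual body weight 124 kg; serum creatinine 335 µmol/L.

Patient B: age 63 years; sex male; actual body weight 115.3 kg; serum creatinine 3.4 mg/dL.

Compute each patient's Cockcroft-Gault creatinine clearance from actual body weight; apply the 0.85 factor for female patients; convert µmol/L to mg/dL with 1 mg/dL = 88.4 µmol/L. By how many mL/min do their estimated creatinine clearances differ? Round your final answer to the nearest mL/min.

18 mL/min

Patient A: SCr = 335 / 88.4 = 3.79 mg/dL
Patient A: CrCl = (140 − 92) × 124 / (72 × 3.79) × 0.85 = 5952.0 / 272.88 × 0.85 ≈ 18.5 mL/min
Patient B: CrCl = (140 − 63) × 115.3 / (72 × 3.4) = 8878.1 / 244.80 ≈ 36.3 mL/min
|18.5 − 36.3| = 17.8 mL/min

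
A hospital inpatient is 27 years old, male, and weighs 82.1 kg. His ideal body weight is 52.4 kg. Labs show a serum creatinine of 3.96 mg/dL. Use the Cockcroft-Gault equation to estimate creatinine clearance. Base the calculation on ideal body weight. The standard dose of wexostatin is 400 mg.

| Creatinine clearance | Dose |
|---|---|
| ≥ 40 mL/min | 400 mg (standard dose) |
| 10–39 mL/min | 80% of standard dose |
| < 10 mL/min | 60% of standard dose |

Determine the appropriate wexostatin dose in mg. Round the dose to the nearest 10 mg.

CrCl = (140 − 27) × 52.4 / (72 × 3.96) = 5921.2 / 285.12 ≈ 20.8 mL/min
CrCl ≈ 21 mL/min → bracket 10–39 mL/min.
80% of 400 mg = 320 mg

320 mg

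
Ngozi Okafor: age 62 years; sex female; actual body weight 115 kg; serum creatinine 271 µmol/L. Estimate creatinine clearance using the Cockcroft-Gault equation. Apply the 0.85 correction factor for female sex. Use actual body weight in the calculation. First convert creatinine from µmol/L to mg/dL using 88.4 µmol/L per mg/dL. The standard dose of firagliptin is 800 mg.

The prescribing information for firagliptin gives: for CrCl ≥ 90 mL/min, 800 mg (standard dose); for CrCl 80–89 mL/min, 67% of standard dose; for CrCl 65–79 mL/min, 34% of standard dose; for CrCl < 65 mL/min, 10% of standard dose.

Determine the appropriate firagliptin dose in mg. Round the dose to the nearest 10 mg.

80 mg

SCr = 271 / 88.4 = 3.066 mg/dL
CrCl = (140 − 62) × 115 / (72 × 3.066) × 0.85 = 8970.0 / 220.75 × 0.85 ≈ 34.5 mL/min
CrCl ≈ 35 mL/min → bracket < 65 mL/min.
10% of 800 mg = 80 mg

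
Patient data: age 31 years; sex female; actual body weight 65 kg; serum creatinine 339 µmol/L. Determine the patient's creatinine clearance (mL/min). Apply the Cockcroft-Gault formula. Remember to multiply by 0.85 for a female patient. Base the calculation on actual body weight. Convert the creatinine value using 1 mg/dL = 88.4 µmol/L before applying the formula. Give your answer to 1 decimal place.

21.8 mL/min

SCr = 339 / 88.4 = 3.835 mg/dL
CrCl = (140 − 31) × 65 / (72 × 3.835) × 0.85 = 7085.0 / 276.12 × 0.85 ≈ 21.8 mL/min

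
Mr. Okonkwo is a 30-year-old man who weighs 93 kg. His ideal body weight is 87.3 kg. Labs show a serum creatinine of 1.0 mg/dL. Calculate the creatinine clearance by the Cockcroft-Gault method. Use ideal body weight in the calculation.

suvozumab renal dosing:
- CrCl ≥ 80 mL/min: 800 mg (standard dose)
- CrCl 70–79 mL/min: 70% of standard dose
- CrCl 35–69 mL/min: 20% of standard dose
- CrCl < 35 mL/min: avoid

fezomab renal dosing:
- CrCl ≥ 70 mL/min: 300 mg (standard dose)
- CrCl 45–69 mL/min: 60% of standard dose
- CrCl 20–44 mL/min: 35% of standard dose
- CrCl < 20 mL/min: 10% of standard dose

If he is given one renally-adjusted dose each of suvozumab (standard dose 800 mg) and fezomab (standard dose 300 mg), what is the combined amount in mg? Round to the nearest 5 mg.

CrCl = (140 − 30) × 87.3 / (72 × 1) = 9603.0 / 72.00 ≈ 133.4 mL/min
CrCl ≈ 133 mL/min.
suvozumab: ≥ 80 mL/min → 100% of 800 mg = 800 mg.
fezomab: ≥ 70 mL/min → 100% of 300 mg = 300 mg.
Total = 800 + 300 = 1100 mg.

1100 mg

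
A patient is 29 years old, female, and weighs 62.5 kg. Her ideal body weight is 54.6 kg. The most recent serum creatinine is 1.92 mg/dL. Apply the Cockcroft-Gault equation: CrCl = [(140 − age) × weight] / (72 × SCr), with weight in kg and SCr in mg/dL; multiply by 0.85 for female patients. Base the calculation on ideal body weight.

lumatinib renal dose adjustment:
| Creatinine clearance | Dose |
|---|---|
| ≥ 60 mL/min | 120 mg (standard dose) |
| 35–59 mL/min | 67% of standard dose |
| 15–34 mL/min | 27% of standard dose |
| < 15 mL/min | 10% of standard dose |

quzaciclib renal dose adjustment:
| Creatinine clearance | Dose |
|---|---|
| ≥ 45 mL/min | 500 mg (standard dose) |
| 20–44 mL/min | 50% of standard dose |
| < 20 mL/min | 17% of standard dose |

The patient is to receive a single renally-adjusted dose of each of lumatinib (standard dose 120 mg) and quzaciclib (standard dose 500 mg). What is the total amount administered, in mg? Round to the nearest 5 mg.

CrCl = (140 − 29) × 54.6 / (72 × 1.92) × 0.85 = 6060.6 / 138.24 × 0.85 ≈ 37.3 mL/min
CrCl ≈ 37 mL/min.
lumatinib: 35–59 mL/min → 67% of 120 mg = 80.4 mg.
quzaciclib: 20–44 mL/min → 50% of 500 mg = 250 mg.
Total = 80.4 + 250 = 330.4 mg.

330 mg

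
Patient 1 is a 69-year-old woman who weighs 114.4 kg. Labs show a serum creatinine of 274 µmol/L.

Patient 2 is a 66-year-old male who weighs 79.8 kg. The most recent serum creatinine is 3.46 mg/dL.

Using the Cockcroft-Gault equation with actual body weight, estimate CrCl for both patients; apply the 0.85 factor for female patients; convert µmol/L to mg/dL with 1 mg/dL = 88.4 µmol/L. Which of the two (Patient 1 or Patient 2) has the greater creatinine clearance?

Patient 1: SCr = 274 / 88.4 = 3.1 mg/dL
Patient 1: CrCl = (140 − 69) × 114.4 / (72 × 3.1) × 0.85 = 8122.4 / 223.20 × 0.85 ≈ 30.9 mL/min
Patient 2: CrCl = (140 − 66) × 79.8 / (72 × 3.46) = 5905.2 / 249.12 ≈ 23.7 mL/min
30.9 vs 23.7 mL/min → Patient 1 is higher.

Patient 1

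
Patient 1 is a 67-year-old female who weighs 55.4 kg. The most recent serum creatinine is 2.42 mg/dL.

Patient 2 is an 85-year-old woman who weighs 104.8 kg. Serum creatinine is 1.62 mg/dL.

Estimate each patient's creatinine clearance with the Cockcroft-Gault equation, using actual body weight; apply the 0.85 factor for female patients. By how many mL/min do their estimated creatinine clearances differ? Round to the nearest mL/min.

Patient 1: CrCl = (140 − 67) × 55.4 / (72 × 2.42) × 0.85 = 4044.2 / 174.24 × 0.85 ≈ 19.7 mL/min
Patient 2: CrCl = (140 − 85) × 104.8 / (72 × 1.62) × 0.85 = 5764.0 / 116.64 × 0.85 ≈ 42.0 mL/min
|19.7 − 42.0| = 22.3 mL/min

22 mL/min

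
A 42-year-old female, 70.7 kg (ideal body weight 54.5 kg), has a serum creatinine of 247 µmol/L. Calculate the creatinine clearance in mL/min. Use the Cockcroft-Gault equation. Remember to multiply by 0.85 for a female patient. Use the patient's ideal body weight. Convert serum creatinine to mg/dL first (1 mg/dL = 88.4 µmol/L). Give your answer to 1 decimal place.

SCr = 247 / 88.4 = 2.794 mg/dL
CrCl = (140 − 42) × 54.5 / (72 × 2.794) × 0.85 = 5341.0 / 201.17 × 0.85 ≈ 22.6 mL/min

22.6 mL/min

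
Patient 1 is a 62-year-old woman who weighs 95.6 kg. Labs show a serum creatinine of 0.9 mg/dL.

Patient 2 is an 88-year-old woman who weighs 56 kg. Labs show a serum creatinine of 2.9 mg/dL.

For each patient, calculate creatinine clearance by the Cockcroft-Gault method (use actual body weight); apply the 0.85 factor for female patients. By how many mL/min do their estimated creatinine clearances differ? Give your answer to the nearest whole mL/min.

86 mL/min

Patient 1: CrCl = (140 − 62) × 95.6 / (72 × 0.9) × 0.85 = 7456.8 / 64.80 × 0.85 ≈ 97.8 mL/min
Patient 2: CrCl = (140 − 88) × 56 / (72 × 2.9) × 0.85 = 2912.0 / 208.80 × 0.85 ≈ 11.9 mL/min
|97.8 − 11.9| = 85.9 mL/min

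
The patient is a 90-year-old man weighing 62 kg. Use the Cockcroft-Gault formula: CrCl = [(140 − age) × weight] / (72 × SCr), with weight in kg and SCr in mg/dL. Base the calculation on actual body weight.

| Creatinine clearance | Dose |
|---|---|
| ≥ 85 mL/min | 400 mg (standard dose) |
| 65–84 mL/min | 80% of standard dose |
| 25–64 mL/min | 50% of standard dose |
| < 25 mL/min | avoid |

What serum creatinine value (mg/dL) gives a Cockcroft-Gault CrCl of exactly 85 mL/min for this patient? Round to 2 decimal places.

Standard dose requires CrCl ≥ 85 mL/min.
Set (140 − 90) × 62 / (72 × SCr) = 85
SCr = (140 − 90) × 62 / (72 × 85) = 0.507 mg/dL

0.51 mg/dL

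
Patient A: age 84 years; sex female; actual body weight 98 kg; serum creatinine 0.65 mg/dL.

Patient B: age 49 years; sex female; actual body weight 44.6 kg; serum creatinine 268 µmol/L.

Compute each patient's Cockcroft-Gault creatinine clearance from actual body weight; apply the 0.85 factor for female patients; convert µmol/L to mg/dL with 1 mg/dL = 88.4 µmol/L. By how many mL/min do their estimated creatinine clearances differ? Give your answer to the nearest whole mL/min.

84 mL/min

Patient A: CrCl = (140 − 84) × 98 / (72 × 0.65) × 0.85 = 5488.0 / 46.80 × 0.85 ≈ 99.7 mL/min
Patient B: SCr = 268 / 88.4 = 3.032 mg/dL
Patient B: CrCl = (140 − 49) × 44.6 / (72 × 3.032) × 0.85 = 4058.6 / 218.30 × 0.85 ≈ 15.8 mL/min
|99.7 − 15.8| = 83.9 mL/min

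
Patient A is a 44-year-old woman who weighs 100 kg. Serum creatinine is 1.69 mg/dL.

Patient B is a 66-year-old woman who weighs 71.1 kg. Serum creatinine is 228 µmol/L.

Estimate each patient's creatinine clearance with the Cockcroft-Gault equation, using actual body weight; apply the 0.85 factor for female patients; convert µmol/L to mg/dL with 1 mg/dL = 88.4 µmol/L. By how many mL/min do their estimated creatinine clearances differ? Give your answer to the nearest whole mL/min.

43 mL/min

Patient A: CrCl = (140 − 44) × 100 / (72 × 1.69) × 0.85 = 9600.0 / 121.68 × 0.85 ≈ 67.1 mL/min
Patient B: SCr = 228 / 88.4 = 2.579 mg/dL
Patient B: CrCl = (140 − 66) × 71.1 / (72 × 2.579) × 0.85 = 5261.4 / 185.69 × 0.85 ≈ 24.1 mL/min
|67.1 − 24.1| = 43.0 mL/min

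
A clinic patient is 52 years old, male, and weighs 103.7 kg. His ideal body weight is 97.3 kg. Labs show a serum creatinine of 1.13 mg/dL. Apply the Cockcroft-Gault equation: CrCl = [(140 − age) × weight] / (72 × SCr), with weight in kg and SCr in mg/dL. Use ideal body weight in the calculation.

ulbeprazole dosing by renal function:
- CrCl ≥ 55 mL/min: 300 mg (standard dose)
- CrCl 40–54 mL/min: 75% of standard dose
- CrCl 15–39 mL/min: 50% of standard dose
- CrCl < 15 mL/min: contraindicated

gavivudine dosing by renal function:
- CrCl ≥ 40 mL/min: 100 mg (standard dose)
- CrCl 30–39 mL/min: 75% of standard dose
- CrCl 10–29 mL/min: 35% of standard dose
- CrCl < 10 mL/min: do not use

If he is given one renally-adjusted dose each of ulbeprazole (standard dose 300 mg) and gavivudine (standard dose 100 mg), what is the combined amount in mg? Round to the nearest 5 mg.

400 mg

CrCl = (140 − 52) × 97.3 / (72 × 1.13) = 8562.4 / 81.36 ≈ 105.2 mL/min
CrCl ≈ 105 mL/min.
ulbeprazole: ≥ 55 mL/min → 100% of 300 mg = 300 mg.
gavivudine: ≥ 40 mL/min → 100% of 100 mg = 100 mg.
Total = 300 + 100 = 400 mg.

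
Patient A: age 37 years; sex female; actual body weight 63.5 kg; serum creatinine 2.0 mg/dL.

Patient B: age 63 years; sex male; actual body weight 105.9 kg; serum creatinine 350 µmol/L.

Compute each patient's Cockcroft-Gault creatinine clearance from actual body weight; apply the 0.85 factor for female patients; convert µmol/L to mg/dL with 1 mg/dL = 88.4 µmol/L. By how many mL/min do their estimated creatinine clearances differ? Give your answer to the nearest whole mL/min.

10 mL/min

Patient A: CrCl = (140 − 37) × 63.5 / (72 × 2) × 0.85 = 6540.5 / 144.00 × 0.85 ≈ 38.6 mL/min
Patient B: SCr = 350 / 88.4 = 3.959 mg/dL
Patient B: CrCl = (140 − 63) × 105.9 / (72 × 3.959) = 8154.3 / 285.05 ≈ 28.6 mL/min
|38.6 − 28.6| = 10.0 mL/min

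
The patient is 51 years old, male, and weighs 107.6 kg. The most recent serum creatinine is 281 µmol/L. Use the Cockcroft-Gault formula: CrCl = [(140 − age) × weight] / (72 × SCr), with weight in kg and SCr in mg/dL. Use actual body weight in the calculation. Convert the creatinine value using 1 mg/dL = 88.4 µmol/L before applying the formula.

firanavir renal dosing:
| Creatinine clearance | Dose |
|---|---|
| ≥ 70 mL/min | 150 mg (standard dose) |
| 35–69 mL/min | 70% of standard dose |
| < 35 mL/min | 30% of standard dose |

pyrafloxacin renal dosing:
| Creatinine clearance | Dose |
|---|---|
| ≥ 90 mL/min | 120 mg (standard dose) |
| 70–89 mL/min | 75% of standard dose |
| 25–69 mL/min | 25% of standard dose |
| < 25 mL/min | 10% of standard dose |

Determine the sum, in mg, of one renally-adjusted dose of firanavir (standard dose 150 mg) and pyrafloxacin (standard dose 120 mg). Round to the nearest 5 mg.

SCr = 281 / 88.4 = 3.179 mg/dL
CrCl = (140 − 51) × 107.6 / (72 × 3.179) = 9576.4 / 228.89 ≈ 41.8 mL/min
CrCl ≈ 42 mL/min.
firanavir: 35–69 mL/min → 70% of 150 mg = 105 mg.
pyrafloxacin: 25–69 mL/min → 25% of 120 mg = 30 mg.
Total = 105 + 30 = 135 mg.

135 mg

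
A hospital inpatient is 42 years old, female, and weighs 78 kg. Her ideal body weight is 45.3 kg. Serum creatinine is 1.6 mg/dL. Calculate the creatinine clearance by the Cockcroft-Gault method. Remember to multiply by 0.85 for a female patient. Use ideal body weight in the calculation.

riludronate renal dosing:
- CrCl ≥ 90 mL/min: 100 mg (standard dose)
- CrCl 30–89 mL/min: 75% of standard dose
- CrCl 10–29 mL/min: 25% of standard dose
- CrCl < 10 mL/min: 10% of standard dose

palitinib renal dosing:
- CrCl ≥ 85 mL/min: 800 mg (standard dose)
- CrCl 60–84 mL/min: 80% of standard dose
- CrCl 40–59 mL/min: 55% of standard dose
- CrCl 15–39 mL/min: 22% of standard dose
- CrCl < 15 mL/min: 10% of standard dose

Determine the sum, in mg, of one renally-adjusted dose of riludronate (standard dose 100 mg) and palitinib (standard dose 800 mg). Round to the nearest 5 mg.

CrCl = (140 − 42) × 45.3 / (72 × 1.6) × 0.85 = 4439.4 / 115.20 × 0.85 ≈ 32.8 mL/min
CrCl ≈ 33 mL/min.
riludronate: 30–89 mL/min → 75% of 100 mg = 75 mg.
palitinib: 15–39 mL/min → 22% of 800 mg = 176 mg.
Total = 75 + 176 = 251 mg.

250 mg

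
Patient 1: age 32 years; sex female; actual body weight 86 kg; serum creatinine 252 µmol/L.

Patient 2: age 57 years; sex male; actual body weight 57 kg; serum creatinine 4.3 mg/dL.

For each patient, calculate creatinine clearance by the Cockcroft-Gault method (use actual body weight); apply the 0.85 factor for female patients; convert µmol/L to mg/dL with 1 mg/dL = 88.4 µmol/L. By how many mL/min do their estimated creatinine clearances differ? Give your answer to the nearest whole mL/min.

23 mL/min

Patient 1: SCr = 252 / 88.4 = 2.851 mg/dL
Patient 1: CrCl = (140 − 32) × 86 / (72 × 2.851) × 0.85 = 9288.0 / 205.27 × 0.85 ≈ 38.5 mL/min
Patient 2: CrCl = (140 − 57) × 57 / (72 × 4.3) = 4731.0 / 309.60 ≈ 15.3 mL/min
|38.5 − 15.3| = 23.2 mL/min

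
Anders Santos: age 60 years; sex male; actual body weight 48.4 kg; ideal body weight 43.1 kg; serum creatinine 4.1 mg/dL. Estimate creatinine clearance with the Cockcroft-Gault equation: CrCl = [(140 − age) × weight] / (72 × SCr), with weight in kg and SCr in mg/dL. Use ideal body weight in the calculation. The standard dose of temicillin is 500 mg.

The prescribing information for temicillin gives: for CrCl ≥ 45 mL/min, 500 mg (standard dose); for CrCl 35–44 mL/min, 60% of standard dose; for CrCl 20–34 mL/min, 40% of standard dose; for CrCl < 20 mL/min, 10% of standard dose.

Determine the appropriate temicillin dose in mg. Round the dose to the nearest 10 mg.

50 mg

CrCl = (140 − 60) × 43.1 / (72 × 4.1) = 3448.0 / 295.20 ≈ 11.7 mL/min
CrCl ≈ 12 mL/min → bracket < 20 mL/min.
10% of 500 mg = 50 mg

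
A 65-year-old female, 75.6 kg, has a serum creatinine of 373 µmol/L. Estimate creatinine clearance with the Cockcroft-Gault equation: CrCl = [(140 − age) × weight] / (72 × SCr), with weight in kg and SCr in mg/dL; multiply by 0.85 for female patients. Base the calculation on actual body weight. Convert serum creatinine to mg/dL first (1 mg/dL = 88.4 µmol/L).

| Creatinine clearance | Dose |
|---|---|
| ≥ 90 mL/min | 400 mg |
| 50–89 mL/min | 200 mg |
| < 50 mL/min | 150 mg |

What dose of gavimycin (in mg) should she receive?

SCr = 373 / 88.4 = 4.219 mg/dL
CrCl = (140 − 65) × 75.6 / (72 × 4.219) × 0.85 = 5670.0 / 303.77 × 0.85 ≈ 15.9 mL/min
CrCl ≈ 16 mL/min → bracket < 50 mL/min.
Dose for this bracket: 150 mg.

150 mg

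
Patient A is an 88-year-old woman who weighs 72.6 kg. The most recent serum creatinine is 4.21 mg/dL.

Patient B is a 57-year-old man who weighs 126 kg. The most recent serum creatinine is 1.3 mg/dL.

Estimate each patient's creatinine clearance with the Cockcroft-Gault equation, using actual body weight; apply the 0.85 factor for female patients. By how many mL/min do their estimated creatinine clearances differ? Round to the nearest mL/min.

Patient A: CrCl = (140 − 88) × 72.6 / (72 × 4.21) × 0.85 = 3775.2 / 303.12 × 0.85 ≈ 10.6 mL/min
Patient B: CrCl = (140 − 57) × 126 / (72 × 1.3) = 10458.0 / 93.60 ≈ 111.7 mL/min
|10.6 − 111.7| = 101.1 mL/min

101 mL/min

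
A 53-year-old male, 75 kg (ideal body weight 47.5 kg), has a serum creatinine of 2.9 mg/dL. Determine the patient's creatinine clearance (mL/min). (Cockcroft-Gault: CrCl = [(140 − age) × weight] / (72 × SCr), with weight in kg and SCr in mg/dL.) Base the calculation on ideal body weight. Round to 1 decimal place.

CrCl = (140 − 53) × 47.5 / (72 × 2.9) = 4132.5 / 208.80 ≈ 19.8 mL/min

19.8 mL/min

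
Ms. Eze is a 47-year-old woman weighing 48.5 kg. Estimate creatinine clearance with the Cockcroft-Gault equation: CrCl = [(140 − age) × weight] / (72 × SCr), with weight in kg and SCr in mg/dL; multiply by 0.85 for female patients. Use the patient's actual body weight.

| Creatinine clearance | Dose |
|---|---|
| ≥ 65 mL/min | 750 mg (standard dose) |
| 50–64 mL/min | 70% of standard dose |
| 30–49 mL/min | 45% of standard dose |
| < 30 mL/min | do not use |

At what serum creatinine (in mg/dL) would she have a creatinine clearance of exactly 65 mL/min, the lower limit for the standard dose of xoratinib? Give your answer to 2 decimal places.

Standard dose requires CrCl ≥ 65 mL/min.
Set (140 − 47) × 48.5 × 0.85 / (72 × SCr) = 65
SCr = (140 − 47) × 48.5 × 0.85 / (72 × 65) = 0.819 mg/dL

0.82 mg/dL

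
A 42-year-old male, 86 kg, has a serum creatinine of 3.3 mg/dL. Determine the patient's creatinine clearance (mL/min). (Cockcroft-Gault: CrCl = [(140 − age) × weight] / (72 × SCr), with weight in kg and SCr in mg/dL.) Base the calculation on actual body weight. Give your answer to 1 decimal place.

35.5 mL/min

CrCl = (140 − 42) × 86 / (72 × 3.3) = 8428.0 / 237.60 ≈ 35.5 mL/min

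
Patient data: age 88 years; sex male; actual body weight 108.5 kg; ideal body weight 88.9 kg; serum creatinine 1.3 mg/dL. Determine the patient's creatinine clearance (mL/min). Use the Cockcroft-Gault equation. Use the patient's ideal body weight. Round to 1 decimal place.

49.4 mL/min

CrCl = (140 − 88) × 88.9 / (72 × 1.3) = 4622.8 / 93.60 ≈ 49.4 mL/min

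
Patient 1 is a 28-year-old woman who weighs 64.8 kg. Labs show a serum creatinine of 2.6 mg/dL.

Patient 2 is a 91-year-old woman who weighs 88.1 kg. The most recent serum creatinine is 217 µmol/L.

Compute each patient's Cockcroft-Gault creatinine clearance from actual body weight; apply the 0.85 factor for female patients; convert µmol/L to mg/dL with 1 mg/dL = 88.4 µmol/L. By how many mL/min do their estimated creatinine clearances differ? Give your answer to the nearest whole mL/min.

12 mL/min

Patient 1: CrCl = (140 − 28) × 64.8 / (72 × 2.6) × 0.85 = 7257.6 / 187.20 × 0.85 ≈ 33.0 mL/min
Patient 2: SCr = 217 / 88.4 = 2.455 mg/dL
Patient 2: CrCl = (140 − 91) × 88.1 / (72 × 2.455) × 0.85 = 4316.9 / 176.76 × 0.85 ≈ 20.8 mL/min
|33.0 − 20.8| = 12.2 mL/min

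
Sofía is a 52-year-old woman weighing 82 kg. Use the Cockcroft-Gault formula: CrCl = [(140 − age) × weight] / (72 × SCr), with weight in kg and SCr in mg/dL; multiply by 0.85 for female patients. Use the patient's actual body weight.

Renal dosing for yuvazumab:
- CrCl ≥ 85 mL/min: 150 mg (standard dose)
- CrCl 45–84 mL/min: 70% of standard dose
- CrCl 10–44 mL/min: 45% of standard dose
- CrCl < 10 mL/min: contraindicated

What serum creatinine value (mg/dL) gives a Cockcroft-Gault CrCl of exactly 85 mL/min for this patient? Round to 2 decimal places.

1.00 mg/dL

Standard dose requires CrCl ≥ 85 mL/min.
Set (140 − 52) × 82 × 0.85 / (72 × SCr) = 85
SCr = (140 − 52) × 82 × 0.85 / (72 × 85) = 1.002 mg/dL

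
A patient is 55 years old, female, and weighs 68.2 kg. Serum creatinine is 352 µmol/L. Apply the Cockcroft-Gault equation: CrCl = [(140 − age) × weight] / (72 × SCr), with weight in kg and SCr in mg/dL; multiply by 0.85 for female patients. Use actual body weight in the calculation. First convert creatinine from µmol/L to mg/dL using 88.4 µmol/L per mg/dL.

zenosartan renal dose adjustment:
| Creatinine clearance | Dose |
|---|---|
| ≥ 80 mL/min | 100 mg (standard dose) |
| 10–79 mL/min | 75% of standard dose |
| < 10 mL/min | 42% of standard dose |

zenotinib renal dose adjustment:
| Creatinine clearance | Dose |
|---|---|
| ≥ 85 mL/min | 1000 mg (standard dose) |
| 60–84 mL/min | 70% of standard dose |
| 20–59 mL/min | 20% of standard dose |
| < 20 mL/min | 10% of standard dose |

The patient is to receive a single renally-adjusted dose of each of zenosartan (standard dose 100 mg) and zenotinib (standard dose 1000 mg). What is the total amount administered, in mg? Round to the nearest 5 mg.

175 mg

SCr = 352 / 88.4 = 3.982 mg/dL
CrCl = (140 − 55) × 68.2 / (72 × 3.982) × 0.85 = 5797.0 / 286.70 × 0.85 ≈ 17.2 mL/min
CrCl ≈ 17 mL/min.
zenosartan: 10–79 mL/min → 75% of 100 mg = 75 mg.
zenotinib: < 20 mL/min → 10% of 1000 mg = 100 mg.
Total = 75 + 100 = 175 mg.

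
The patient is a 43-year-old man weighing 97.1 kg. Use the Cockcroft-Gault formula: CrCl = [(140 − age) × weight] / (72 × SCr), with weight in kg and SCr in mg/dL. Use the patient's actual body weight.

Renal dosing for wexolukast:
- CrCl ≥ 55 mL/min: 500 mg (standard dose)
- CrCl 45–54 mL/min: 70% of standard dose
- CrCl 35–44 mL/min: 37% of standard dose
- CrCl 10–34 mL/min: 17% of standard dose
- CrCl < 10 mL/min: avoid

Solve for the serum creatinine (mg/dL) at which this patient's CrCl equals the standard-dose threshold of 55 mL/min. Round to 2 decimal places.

2.38 mg/dL

Standard dose requires CrCl ≥ 55 mL/min.
Set (140 − 43) × 97.1 / (72 × SCr) = 55
SCr = (140 − 43) × 97.1 / (72 × 55) = 2.378 mg/dL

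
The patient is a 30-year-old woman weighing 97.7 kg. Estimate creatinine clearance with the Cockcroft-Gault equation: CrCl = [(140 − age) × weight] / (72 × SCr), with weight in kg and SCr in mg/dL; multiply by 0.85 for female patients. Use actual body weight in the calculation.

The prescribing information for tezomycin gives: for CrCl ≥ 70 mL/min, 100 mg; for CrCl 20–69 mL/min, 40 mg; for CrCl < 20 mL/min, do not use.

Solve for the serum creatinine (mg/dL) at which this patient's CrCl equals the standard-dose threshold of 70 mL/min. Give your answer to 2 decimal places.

1.81 mg/dL

Standard dose requires CrCl ≥ 70 mL/min.
Set (140 − 30) × 97.7 × 0.85 / (72 × SCr) = 70
SCr = (140 − 30) × 97.7 × 0.85 / (72 × 70) = 1.812 mg/dL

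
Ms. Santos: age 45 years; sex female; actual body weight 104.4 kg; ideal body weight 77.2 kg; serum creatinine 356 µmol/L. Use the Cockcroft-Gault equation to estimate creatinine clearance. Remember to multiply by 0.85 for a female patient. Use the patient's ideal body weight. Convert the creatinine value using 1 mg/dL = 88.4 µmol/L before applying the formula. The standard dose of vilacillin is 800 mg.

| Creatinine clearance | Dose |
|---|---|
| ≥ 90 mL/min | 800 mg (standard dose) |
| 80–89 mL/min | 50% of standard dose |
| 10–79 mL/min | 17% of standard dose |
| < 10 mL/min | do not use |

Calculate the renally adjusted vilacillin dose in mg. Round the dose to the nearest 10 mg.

140 mg

SCr = 356 / 88.4 = 4.027 mg/dL
CrCl = (140 − 45) × 77.2 / (72 × 4.027) × 0.85 = 7334.0 / 289.94 × 0.85 ≈ 21.5 mL/min
CrCl ≈ 21 mL/min → bracket 10–79 mL/min.
17% of 800 mg = 136 mg → 140 mg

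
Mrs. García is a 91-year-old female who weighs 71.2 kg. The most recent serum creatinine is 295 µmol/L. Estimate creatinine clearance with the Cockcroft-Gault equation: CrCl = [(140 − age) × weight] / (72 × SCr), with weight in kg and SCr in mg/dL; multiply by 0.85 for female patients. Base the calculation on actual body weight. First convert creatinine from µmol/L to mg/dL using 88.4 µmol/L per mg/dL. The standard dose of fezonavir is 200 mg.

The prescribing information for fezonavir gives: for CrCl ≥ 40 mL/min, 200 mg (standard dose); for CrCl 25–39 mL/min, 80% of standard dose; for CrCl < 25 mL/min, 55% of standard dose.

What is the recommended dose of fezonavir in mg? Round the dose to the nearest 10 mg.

SCr = 295 / 88.4 = 3.337 mg/dL
CrCl = (140 − 91) × 71.2 / (72 × 3.337) × 0.85 = 3488.8 / 240.26 × 0.85 ≈ 12.3 mL/min
CrCl ≈ 12 mL/min → bracket < 25 mL/min.
55% of 200 mg = 110 mg

110 mg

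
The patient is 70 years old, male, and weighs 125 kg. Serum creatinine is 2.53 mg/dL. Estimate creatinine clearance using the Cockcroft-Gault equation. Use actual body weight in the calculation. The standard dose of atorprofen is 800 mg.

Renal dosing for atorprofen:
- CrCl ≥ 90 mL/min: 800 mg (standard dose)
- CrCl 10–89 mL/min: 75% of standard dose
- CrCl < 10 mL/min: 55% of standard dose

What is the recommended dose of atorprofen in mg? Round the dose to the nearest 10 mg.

CrCl = (140 − 70) × 125 / (72 × 2.53) = 8750.0 / 182.16 ≈ 48.0 mL/min
CrCl ≈ 48 mL/min → bracket 10–89 mL/min.
75% of 800 mg = 600 mg

600 mg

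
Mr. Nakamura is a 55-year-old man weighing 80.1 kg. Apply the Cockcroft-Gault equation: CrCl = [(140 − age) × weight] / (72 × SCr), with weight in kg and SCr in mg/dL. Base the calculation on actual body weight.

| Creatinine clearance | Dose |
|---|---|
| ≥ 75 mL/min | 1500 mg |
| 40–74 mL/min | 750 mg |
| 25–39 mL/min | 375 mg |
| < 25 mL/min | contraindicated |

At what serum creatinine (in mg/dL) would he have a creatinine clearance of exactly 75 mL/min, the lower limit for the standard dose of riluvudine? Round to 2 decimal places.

1.26 mg/dL

Standard dose requires CrCl ≥ 75 mL/min.
Set (140 − 55) × 80.1 / (72 × SCr) = 75
SCr = (140 − 55) × 80.1 / (72 × 75) = 1.261 mg/dL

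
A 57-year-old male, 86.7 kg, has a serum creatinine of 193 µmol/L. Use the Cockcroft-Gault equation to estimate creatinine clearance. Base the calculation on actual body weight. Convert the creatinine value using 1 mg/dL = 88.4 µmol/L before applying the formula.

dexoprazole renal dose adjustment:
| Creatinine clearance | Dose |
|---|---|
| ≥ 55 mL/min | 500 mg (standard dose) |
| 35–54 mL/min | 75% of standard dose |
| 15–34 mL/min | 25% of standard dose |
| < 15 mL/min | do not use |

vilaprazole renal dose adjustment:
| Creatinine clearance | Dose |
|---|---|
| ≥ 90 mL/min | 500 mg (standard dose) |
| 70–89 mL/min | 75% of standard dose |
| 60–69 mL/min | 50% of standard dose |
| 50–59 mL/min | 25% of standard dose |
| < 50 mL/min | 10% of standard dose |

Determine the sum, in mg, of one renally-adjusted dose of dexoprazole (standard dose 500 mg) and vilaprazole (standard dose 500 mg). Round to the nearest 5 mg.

SCr = 193 / 88.4 = 2.183 mg/dL
CrCl = (140 − 57) × 86.7 / (72 × 2.183) = 7196.1 / 157.18 ≈ 45.8 mL/min
CrCl ≈ 46 mL/min.
dexoprazole: 35–54 mL/min → 75% of 500 mg = 375 mg.
vilaprazole: < 50 mL/min → 10% of 500 mg = 50 mg.
Total = 375 + 50 = 425 mg.

425 mg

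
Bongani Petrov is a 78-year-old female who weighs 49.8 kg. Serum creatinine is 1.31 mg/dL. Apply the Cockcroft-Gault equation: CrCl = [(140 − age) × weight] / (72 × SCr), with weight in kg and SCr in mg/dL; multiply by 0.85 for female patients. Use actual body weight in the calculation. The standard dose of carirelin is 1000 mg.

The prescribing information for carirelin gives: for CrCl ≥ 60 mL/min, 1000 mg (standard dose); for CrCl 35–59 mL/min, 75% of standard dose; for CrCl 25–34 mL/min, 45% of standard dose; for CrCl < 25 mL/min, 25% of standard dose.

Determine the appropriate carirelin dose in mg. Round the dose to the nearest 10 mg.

450 mg

CrCl = (140 − 78) × 49.8 / (72 × 1.31) × 0.85 = 3087.6 / 94.32 × 0.85 ≈ 27.8 mL/min
CrCl ≈ 28 mL/min → bracket 25–34 mL/min.
45% of 1000 mg = 450 mg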